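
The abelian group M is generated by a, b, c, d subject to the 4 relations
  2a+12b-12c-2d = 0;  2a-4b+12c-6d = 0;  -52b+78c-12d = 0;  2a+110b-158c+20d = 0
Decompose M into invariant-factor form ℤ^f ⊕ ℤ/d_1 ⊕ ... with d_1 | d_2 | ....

rank_ℚ(R)=4; free=4−4=0
SNF(R) diag = [2, 2, 2, 4] → torsion [2, 2, 2, 4]

Answer: M ≅ ℤ/2 ⊕ ℤ/2 ⊕ ℤ/2 ⊕ ℤ/4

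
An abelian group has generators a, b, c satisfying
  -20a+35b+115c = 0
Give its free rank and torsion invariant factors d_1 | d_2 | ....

Answer: M ≅ ℤ^2 ⊕ ℤ/5

Derivation:
rank_ℚ(R)=1; free=3−1=2
SNF(R) diag = [5] → torsion [5]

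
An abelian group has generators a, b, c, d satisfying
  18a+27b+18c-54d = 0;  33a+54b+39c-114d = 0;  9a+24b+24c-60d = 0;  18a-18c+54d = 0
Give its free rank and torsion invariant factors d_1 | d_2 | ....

Answer: M ≅ ℤ/3 ⊕ ℤ/3 ⊕ ℤ/9 ⊕ ℤ/18

Derivation:
rank_ℚ(R)=4; free=4−4=0
SNF(R) diag = [3, 3, 9, 18] → torsion [3, 3, 9, 18]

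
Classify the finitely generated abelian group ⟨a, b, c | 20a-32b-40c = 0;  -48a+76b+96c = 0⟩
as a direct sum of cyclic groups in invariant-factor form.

rank_ℚ(R)=2; free=3−2=1
SNF(R) diag = [4, 4] → torsion [4, 4]

Answer: M ≅ ℤ^1 ⊕ ℤ/4 ⊕ ℤ/4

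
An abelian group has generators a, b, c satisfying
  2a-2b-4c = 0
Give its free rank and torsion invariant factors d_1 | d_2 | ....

rank_ℚ(R)=1; free=3−1=2
SNF(R) diag = [2] → torsion [2]

Answer: M ≅ ℤ^2 ⊕ ℤ/2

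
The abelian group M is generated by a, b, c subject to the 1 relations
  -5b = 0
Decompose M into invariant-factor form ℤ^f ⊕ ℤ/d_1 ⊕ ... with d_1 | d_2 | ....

Answer: M ≅ ℤ^2 ⊕ ℤ/5

Derivation:
rank_ℚ(R)=1; free=3−1=2
SNF(R) diag = [5] → torsion [5]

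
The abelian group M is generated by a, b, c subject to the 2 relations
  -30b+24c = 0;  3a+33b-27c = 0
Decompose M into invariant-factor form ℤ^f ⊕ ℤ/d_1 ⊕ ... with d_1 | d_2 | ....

Answer: M ≅ ℤ^1 ⊕ ℤ/3 ⊕ ℤ/6

Derivation:
rank_ℚ(R)=2; free=3−2=1
SNF(R) diag = [3, 6] → torsion [3, 6]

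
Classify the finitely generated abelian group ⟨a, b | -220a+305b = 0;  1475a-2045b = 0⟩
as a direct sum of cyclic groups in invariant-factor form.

Answer: M ≅ ℤ/5 ⊕ ℤ/5

Derivation:
rank_ℚ(R)=2; free=2−2=0
SNF(R) diag = [5, 5] → torsion [5, 5]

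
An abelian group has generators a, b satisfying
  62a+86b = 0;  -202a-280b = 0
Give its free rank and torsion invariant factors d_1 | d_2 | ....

rank_ℚ(R)=2; free=2−2=0
SNF(R) diag = [2, 6] → torsion [2, 6]

Answer: M ≅ ℤ/2 ⊕ ℤ/6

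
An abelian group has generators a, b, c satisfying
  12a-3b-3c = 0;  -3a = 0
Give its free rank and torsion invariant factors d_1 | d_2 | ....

Answer: M ≅ ℤ^1 ⊕ ℤ/3 ⊕ ℤ/3

Derivation:
rank_ℚ(R)=2; free=3−2=1
SNF(R) diag = [3, 3] → torsion [3, 3]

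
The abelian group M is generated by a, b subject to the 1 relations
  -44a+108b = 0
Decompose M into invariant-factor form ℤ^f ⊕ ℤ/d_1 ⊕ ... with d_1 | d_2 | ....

rank_ℚ(R)=1; free=2−1=1
SNF(R) diag = [4] → torsion [4]

Answer: M ≅ ℤ^1 ⊕ ℤ/4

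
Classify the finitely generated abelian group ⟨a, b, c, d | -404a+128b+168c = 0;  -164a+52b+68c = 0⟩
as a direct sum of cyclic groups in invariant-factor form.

rank_ℚ(R)=2; free=4−2=2
SNF(R) diag = [4, 4] → torsion [4, 4]

Answer: M ≅ ℤ^2 ⊕ ℤ/4 ⊕ ℤ/4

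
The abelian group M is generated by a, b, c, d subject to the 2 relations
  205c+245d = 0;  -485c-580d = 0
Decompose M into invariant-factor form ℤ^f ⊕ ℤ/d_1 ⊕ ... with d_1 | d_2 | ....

Answer: M ≅ ℤ^2 ⊕ ℤ/5 ⊕ ℤ/15

Derivation:
rank_ℚ(R)=2; free=4−2=2
SNF(R) diag = [5, 15] → torsion [5, 15]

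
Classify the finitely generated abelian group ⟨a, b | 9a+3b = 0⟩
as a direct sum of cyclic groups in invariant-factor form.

Answer: M ≅ ℤ^1 ⊕ ℤ/3

Derivation:
rank_ℚ(R)=1; free=2−1=1
SNF(R) diag = [3] → torsion [3]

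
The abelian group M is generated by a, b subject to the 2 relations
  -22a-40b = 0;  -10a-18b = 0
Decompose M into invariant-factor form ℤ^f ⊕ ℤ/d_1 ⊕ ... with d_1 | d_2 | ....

rank_ℚ(R)=2; free=2−2=0
SNF(R) diag = [2, 2] → torsion [2, 2]

Answer: M ≅ ℤ/2 ⊕ ℤ/2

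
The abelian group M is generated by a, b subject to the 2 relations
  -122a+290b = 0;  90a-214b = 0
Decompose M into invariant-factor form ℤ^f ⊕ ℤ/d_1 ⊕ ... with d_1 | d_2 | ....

rank_ℚ(R)=2; free=2−2=0
SNF(R) diag = [2, 4] → torsion [2, 4]

Answer: M ≅ ℤ/2 ⊕ ℤ/4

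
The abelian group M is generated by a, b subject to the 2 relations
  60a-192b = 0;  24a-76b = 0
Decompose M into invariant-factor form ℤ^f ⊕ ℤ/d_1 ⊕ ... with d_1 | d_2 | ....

Answer: M ≅ ℤ/4 ⊕ ℤ/12

Derivation:
rank_ℚ(R)=2; free=2−2=0
SNF(R) diag = [4, 12] → torsion [4, 12]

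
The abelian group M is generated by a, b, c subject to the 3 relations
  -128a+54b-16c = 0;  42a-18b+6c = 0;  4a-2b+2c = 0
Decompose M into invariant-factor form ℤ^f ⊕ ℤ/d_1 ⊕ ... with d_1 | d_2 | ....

Answer: M ≅ ℤ/2 ⊕ ℤ/2 ⊕ ℤ/6

Derivation:
rank_ℚ(R)=3; free=3−3=0
SNF(R) diag = [2, 2, 6] → torsion [2, 2, 6]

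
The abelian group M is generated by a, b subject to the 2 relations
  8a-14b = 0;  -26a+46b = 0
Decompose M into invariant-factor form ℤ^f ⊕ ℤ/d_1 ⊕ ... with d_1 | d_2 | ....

Answer: M ≅ ℤ/2 ⊕ ℤ/2

Derivation:
rank_ℚ(R)=2; free=2−2=0
SNF(R) diag = [2, 2] → torsion [2, 2]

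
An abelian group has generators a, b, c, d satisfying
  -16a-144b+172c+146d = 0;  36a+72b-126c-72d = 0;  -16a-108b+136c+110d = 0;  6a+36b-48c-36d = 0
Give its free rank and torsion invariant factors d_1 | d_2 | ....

Answer: M ≅ ℤ/2 ⊕ ℤ/6 ⊕ ℤ/18 ⊕ ℤ/36

Derivation:
rank_ℚ(R)=4; free=4−4=0
SNF(R) diag = [2, 6, 18, 36] → torsion [2, 6, 18, 36]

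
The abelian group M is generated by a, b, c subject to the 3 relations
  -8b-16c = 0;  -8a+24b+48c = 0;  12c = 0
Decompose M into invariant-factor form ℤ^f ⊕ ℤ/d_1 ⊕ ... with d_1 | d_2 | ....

Answer: M ≅ ℤ/4 ⊕ ℤ/8 ⊕ ℤ/24

Derivation:
rank_ℚ(R)=3; free=3−3=0
SNF(R) diag = [4, 8, 24] → torsion [4, 8, 24]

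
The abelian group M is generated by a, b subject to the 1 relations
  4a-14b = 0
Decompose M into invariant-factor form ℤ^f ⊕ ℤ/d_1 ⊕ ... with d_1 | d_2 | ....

rank_ℚ(R)=1; free=2−1=1
SNF(R) diag = [2] → torsion [2]

Answer: M ≅ ℤ^1 ⊕ ℤ/2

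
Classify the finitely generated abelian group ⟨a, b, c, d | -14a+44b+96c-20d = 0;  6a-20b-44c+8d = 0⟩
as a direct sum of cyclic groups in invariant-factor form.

Answer: M ≅ ℤ^2 ⊕ ℤ/2 ⊕ ℤ/4

Derivation:
rank_ℚ(R)=2; free=4−2=2
SNF(R) diag = [2, 4] → torsion [2, 4]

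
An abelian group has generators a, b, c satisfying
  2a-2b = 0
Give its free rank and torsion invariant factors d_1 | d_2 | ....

rank_ℚ(R)=1; free=3−1=2
SNF(R) diag = [2] → torsion [2]

Answer: M ≅ ℤ^2 ⊕ ℤ/2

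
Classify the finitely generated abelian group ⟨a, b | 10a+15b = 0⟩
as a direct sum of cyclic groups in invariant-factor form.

rank_ℚ(R)=1; free=2−1=1
SNF(R) diag = [5] → torsion [5]

Answer: M ≅ ℤ^1 ⊕ ℤ/5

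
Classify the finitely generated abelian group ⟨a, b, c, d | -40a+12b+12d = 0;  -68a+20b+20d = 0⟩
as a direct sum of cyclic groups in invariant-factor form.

Answer: M ≅ ℤ^2 ⊕ ℤ/4 ⊕ ℤ/4

Derivation:
rank_ℚ(R)=2; free=4−2=2
SNF(R) diag = [4, 4] → torsion [4, 4]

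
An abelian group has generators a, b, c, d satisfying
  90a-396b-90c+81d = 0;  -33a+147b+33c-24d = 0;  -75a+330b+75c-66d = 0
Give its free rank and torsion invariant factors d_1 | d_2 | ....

rank_ℚ(R)=3; free=4−3=1
SNF(R) diag = [3, 9, 9] → torsion [3, 9, 9]

Answer: M ≅ ℤ^1 ⊕ ℤ/3 ⊕ ℤ/9 ⊕ ℤ/9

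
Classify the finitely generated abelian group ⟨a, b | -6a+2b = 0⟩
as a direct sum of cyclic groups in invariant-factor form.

rank_ℚ(R)=1; free=2−1=1
SNF(R) diag = [2] → torsion [2]

Answer: M ≅ ℤ^1 ⊕ ℤ/2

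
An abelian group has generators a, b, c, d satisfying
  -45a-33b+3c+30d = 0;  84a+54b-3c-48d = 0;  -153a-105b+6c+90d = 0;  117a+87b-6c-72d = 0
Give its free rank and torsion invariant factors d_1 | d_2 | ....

Answer: M ≅ ℤ/3 ⊕ ℤ/3 ⊕ ℤ/6 ⊕ ℤ/18

Derivation:
rank_ℚ(R)=4; free=4−4=0
SNF(R) diag = [3, 3, 6, 18] → torsion [3, 3, 6, 18]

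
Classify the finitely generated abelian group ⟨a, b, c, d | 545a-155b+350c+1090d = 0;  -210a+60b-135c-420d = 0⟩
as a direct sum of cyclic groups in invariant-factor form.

Answer: M ≅ ℤ^2 ⊕ ℤ/5 ⊕ ℤ/15

Derivation:
rank_ℚ(R)=2; free=4−2=2
SNF(R) diag = [5, 15] → torsion [5, 15]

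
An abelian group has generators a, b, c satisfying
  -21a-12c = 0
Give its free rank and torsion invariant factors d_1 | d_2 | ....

rank_ℚ(R)=1; free=3−1=2
SNF(R) diag = [3] → torsion [3]

Answer: M ≅ ℤ^2 ⊕ ℤ/3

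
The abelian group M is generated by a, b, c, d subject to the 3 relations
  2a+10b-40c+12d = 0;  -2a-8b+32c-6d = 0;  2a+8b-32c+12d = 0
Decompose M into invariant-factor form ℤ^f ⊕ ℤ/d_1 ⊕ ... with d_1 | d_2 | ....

Answer: M ≅ ℤ^1 ⊕ ℤ/2 ⊕ ℤ/2 ⊕ ℤ/6

Derivation:
rank_ℚ(R)=3; free=4−3=1
SNF(R) diag = [2, 2, 6] → torsion [2, 2, 6]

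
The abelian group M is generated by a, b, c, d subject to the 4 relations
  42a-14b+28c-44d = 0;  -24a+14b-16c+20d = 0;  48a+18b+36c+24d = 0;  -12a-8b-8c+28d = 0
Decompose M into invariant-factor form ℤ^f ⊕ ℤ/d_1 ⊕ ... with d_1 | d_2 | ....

rank_ℚ(R)=4; free=4−4=0
SNF(R) diag = [2, 6, 12, 36] → torsion [2, 6, 12, 36]

Answer: M ≅ ℤ/2 ⊕ ℤ/6 ⊕ ℤ/12 ⊕ ℤ/36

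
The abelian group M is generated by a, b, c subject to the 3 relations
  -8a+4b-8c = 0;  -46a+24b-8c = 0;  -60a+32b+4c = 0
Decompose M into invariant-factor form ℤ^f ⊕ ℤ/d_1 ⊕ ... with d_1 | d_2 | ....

Answer: M ≅ ℤ/2 ⊕ ℤ/4 ⊕ ℤ/12

Derivation:
rank_ℚ(R)=3; free=3−3=0
SNF(R) diag = [2, 4, 12] → torsion [2, 4, 12]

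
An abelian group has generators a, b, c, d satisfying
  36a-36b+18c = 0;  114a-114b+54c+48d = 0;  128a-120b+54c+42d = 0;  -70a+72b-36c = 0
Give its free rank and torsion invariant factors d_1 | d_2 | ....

Answer: M ≅ ℤ/2 ⊕ ℤ/6 ⊕ ℤ/18 ⊕ ℤ/54

Derivation:
rank_ℚ(R)=4; free=4−4=0
SNF(R) diag = [2, 6, 18, 54] → torsion [2, 6, 18, 54]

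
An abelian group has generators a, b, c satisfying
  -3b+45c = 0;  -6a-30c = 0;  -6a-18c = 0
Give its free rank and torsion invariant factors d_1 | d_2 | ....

Answer: M ≅ ℤ/3 ⊕ ℤ/6 ⊕ ℤ/12

Derivation:
rank_ℚ(R)=3; free=3−3=0
SNF(R) diag = [3, 6, 12] → torsion [3, 6, 12]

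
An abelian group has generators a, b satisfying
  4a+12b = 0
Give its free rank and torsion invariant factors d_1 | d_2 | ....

rank_ℚ(R)=1; free=2−1=1
SNF(R) diag = [4] → torsion [4]

Answer: M ≅ ℤ^1 ⊕ ℤ/4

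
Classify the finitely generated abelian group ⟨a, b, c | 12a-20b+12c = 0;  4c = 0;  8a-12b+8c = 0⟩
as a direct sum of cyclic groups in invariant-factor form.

rank_ℚ(R)=3; free=3−3=0
SNF(R) diag = [4, 4, 4] → torsion [4, 4, 4]

Answer: M ≅ ℤ/4 ⊕ ℤ/4 ⊕ ℤ/4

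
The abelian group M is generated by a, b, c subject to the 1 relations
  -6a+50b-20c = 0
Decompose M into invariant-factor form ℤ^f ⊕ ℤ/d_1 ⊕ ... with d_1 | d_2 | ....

Answer: M ≅ ℤ^2 ⊕ ℤ/2

Derivation:
rank_ℚ(R)=1; free=3−1=2
SNF(R) diag = [2] → torsion [2]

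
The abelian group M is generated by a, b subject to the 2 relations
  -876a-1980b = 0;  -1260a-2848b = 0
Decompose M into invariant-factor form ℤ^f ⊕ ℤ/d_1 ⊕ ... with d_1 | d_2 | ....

rank_ℚ(R)=2; free=2−2=0
SNF(R) diag = [4, 12] → torsion [4, 12]

Answer: M ≅ ℤ/4 ⊕ ℤ/12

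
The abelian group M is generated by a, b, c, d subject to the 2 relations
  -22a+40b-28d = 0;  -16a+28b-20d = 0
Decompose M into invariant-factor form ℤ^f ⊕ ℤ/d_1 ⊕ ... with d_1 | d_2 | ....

Answer: M ≅ ℤ^2 ⊕ ℤ/2 ⊕ ℤ/4

Derivation:
rank_ℚ(R)=2; free=4−2=2
SNF(R) diag = [2, 4] → torsion [2, 4]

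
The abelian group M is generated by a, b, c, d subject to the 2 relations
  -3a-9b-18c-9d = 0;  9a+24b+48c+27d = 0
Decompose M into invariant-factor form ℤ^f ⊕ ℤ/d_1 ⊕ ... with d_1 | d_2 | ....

rank_ℚ(R)=2; free=4−2=2
SNF(R) diag = [3, 3] → torsion [3, 3]

Answer: M ≅ ℤ^2 ⊕ ℤ/3 ⊕ ℤ/3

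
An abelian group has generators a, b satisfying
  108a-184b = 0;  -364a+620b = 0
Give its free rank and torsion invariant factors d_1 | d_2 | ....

rank_ℚ(R)=2; free=2−2=0
SNF(R) diag = [4, 4] → torsion [4, 4]

Answer: M ≅ ℤ/4 ⊕ ℤ/4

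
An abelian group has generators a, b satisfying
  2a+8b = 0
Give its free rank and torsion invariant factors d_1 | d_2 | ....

Answer: M ≅ ℤ^1 ⊕ ℤ/2

Derivation:
rank_ℚ(R)=1; free=2−1=1
SNF(R) diag = [2] → torsion [2]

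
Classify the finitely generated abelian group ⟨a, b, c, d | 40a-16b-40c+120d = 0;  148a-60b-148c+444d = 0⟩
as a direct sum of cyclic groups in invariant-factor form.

Answer: M ≅ ℤ^2 ⊕ ℤ/4 ⊕ ℤ/8

Derivation:
rank_ℚ(R)=2; free=4−2=2
SNF(R) diag = [4, 8] → torsion [4, 8]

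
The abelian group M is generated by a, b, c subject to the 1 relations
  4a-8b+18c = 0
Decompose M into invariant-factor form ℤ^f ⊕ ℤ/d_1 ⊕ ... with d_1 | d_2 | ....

rank_ℚ(R)=1; free=3−1=2
SNF(R) diag = [2] → torsion [2]

Answer: M ≅ ℤ^2 ⊕ ℤ/2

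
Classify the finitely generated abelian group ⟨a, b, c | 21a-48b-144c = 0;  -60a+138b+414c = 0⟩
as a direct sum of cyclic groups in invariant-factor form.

Answer: M ≅ ℤ^1 ⊕ ℤ/3 ⊕ ℤ/6

Derivation:
rank_ℚ(R)=2; free=3−2=1
SNF(R) diag = [3, 6] → torsion [3, 6]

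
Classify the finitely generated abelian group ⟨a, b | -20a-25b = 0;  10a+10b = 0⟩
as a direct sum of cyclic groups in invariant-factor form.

Answer: M ≅ ℤ/5 ⊕ ℤ/10

Derivation:
rank_ℚ(R)=2; free=2−2=0
SNF(R) diag = [5, 10] → torsion [5, 10]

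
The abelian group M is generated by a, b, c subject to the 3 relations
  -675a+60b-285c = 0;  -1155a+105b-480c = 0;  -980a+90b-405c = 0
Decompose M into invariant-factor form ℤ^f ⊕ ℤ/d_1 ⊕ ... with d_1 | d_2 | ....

Answer: M ≅ ℤ/5 ⊕ ℤ/15 ⊕ ℤ/15

Derivation:
rank_ℚ(R)=3; free=3−3=0
SNF(R) diag = [5, 15, 15] → torsion [5, 15, 15]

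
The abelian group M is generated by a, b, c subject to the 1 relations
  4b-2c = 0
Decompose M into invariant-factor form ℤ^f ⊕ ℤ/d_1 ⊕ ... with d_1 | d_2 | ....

Answer: M ≅ ℤ^2 ⊕ ℤ/2

Derivation:
rank_ℚ(R)=1; free=3−1=2
SNF(R) diag = [2] → torsion [2]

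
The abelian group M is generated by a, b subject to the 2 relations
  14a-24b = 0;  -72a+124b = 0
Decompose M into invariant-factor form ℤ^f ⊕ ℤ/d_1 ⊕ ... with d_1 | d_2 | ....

Answer: M ≅ ℤ/2 ⊕ ℤ/4

Derivation:
rank_ℚ(R)=2; free=2−2=0
SNF(R) diag = [2, 4] → torsion [2, 4]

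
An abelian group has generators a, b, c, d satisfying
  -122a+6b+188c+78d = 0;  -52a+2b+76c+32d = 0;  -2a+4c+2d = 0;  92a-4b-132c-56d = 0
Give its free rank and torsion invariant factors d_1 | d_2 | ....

Answer: M ≅ ℤ/2 ⊕ ℤ/2 ⊕ ℤ/4 ⊕ ℤ/12

Derivation:
rank_ℚ(R)=4; free=4−4=0
SNF(R) diag = [2, 2, 4, 12] → torsion [2, 2, 4, 12]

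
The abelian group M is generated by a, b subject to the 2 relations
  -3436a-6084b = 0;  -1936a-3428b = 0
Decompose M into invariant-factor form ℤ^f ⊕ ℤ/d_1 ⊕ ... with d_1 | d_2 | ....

Answer: M ≅ ℤ/4 ⊕ ℤ/4

Derivation:
rank_ℚ(R)=2; free=2−2=0
SNF(R) diag = [4, 4] → torsion [4, 4]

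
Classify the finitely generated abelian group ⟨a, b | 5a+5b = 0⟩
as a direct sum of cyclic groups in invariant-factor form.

Answer: M ≅ ℤ^1 ⊕ ℤ/5

Derivation:
rank_ℚ(R)=1; free=2−1=1
SNF(R) diag = [5] → torsion [5]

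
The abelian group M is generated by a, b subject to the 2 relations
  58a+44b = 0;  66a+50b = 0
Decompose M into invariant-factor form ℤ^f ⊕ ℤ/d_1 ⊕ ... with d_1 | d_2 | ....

Answer: M ≅ ℤ/2 ⊕ ℤ/2

Derivation:
rank_ℚ(R)=2; free=2−2=0
SNF(R) diag = [2, 2] → torsion [2, 2]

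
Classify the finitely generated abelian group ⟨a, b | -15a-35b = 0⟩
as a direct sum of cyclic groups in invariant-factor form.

rank_ℚ(R)=1; free=2−1=1
SNF(R) diag = [5] → torsion [5]

Answer: M ≅ ℤ^1 ⊕ ℤ/5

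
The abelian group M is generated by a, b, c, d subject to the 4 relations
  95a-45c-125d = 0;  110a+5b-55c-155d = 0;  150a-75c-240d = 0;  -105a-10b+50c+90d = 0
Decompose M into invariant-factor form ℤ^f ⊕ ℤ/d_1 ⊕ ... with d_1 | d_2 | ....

rank_ℚ(R)=4; free=4−4=0
SNF(R) diag = [5, 5, 15, 45] → torsion [5, 5, 15, 45]

Answer: M ≅ ℤ/5 ⊕ ℤ/5 ⊕ ℤ/15 ⊕ ℤ/45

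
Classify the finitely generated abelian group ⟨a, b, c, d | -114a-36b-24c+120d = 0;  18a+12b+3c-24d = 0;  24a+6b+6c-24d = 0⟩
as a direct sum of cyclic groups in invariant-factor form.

rank_ℚ(R)=3; free=4−3=1
SNF(R) diag = [3, 6, 6] → torsion [3, 6, 6]

Answer: M ≅ ℤ^1 ⊕ ℤ/3 ⊕ ℤ/6 ⊕ ℤ/6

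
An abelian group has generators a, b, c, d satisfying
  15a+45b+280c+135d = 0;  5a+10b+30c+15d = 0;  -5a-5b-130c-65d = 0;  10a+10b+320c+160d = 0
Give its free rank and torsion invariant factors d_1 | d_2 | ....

Answer: M ≅ ℤ/5 ⊕ ℤ/5 ⊕ ℤ/10 ⊕ ℤ/30

Derivation:
rank_ℚ(R)=4; free=4−4=0
SNF(R) diag = [5, 5, 10, 30] → torsion [5, 5, 10, 30]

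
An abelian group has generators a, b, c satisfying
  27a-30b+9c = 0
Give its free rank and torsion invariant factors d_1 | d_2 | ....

Answer: M ≅ ℤ^2 ⊕ ℤ/3

Derivation:
rank_ℚ(R)=1; free=3−1=2
SNF(R) diag = [3] → torsion [3]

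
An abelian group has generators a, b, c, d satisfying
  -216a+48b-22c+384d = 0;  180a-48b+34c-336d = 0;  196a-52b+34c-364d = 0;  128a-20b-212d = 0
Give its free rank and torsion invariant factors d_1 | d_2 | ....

rank_ℚ(R)=4; free=4−4=0
SNF(R) diag = [2, 4, 12, 24] → torsion [2, 4, 12, 24]

Answer: M ≅ ℤ/2 ⊕ ℤ/4 ⊕ ℤ/12 ⊕ ℤ/24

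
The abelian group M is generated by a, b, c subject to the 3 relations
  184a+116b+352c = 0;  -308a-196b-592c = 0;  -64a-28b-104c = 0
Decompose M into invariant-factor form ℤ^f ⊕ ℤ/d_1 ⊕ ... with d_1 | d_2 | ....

rank_ℚ(R)=3; free=3−3=0
SNF(R) diag = [4, 4, 8] → torsion [4, 4, 8]

Answer: M ≅ ℤ/4 ⊕ ℤ/4 ⊕ ℤ/8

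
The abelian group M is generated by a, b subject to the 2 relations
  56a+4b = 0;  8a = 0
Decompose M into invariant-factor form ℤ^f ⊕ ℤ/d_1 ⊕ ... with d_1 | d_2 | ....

Answer: M ≅ ℤ/4 ⊕ ℤ/8

Derivation:
rank_ℚ(R)=2; free=2−2=0
SNF(R) diag = [4, 8] → torsion [4, 8]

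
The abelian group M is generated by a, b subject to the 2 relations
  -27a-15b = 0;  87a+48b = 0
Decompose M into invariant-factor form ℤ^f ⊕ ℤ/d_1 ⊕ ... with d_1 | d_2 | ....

rank_ℚ(R)=2; free=2−2=0
SNF(R) diag = [3, 3] → torsion [3, 3]

Answer: M ≅ ℤ/3 ⊕ ℤ/3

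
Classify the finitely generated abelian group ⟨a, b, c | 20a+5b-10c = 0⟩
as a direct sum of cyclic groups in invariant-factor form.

Answer: M ≅ ℤ^2 ⊕ ℤ/5

Derivation:
rank_ℚ(R)=1; free=3−1=2
SNF(R) diag = [5] → torsion [5]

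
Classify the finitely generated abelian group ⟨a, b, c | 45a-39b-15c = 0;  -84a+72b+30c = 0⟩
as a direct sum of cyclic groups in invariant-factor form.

Answer: M ≅ ℤ^1 ⊕ ℤ/3 ⊕ ℤ/6

Derivation:
rank_ℚ(R)=2; free=3−2=1
SNF(R) diag = [3, 6] → torsion [3, 6]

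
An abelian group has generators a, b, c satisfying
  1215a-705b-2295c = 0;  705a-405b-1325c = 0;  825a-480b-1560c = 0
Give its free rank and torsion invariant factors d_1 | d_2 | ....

Answer: M ≅ ℤ/5 ⊕ ℤ/15 ⊕ ℤ/30

Derivation:
rank_ℚ(R)=3; free=3−3=0
SNF(R) diag = [5, 15, 30] → torsion [5, 15, 30]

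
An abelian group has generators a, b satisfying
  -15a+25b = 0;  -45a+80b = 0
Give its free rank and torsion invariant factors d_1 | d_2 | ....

rank_ℚ(R)=2; free=2−2=0
SNF(R) diag = [5, 15] → torsion [5, 15]

Answer: M ≅ ℤ/5 ⊕ ℤ/15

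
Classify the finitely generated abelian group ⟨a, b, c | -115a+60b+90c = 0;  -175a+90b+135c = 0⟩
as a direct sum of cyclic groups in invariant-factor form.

Answer: M ≅ ℤ^1 ⊕ ℤ/5 ⊕ ℤ/15

Derivation:
rank_ℚ(R)=2; free=3−2=1
SNF(R) diag = [5, 15] → torsion [5, 15]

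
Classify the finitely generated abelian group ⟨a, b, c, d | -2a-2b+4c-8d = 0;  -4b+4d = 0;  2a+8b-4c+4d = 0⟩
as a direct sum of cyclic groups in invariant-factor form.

Answer: M ≅ ℤ^1 ⊕ ℤ/2 ⊕ ℤ/2 ⊕ ℤ/4

Derivation:
rank_ℚ(R)=3; free=4−3=1
SNF(R) diag = [2, 2, 4] → torsion [2, 2, 4]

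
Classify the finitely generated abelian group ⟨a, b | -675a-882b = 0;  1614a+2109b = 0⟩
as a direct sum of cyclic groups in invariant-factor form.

rank_ℚ(R)=2; free=2−2=0
SNF(R) diag = [3, 9] → torsion [3, 9]

Answer: M ≅ ℤ/3 ⊕ ℤ/9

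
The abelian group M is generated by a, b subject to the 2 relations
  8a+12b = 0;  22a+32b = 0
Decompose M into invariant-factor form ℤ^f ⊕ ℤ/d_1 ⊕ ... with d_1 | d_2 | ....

rank_ℚ(R)=2; free=2−2=0
SNF(R) diag = [2, 4] → torsion [2, 4]

Answer: M ≅ ℤ/2 ⊕ ℤ/4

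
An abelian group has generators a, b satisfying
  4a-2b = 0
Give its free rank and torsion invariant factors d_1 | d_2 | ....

rank_ℚ(R)=1; free=2−1=1
SNF(R) diag = [2] → torsion [2]

Answer: M ≅ ℤ^1 ⊕ ℤ/2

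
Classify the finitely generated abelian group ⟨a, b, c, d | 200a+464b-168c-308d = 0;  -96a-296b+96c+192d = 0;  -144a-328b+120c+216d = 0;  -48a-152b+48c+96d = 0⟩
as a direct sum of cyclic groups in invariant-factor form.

rank_ℚ(R)=4; free=4−4=0
SNF(R) diag = [4, 8, 24, 48] → torsion [4, 8, 24, 48]

Answer: M ≅ ℤ/4 ⊕ ℤ/8 ⊕ ℤ/24 ⊕ ℤ/48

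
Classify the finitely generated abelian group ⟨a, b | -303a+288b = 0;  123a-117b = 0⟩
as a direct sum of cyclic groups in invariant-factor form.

Answer: M ≅ ℤ/3 ⊕ ℤ/9

Derivation:
rank_ℚ(R)=2; free=2−2=0
SNF(R) diag = [3, 9] → torsion [3, 9]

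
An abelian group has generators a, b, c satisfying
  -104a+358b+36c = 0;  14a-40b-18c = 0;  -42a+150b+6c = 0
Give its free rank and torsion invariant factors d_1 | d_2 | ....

Answer: M ≅ ℤ/2 ⊕ ℤ/6 ⊕ ℤ/12

Derivation:
rank_ℚ(R)=3; free=3−3=0
SNF(R) diag = [2, 6, 12] → torsion [2, 6, 12]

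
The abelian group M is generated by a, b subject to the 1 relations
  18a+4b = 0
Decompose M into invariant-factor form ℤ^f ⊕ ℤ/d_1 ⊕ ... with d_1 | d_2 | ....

rank_ℚ(R)=1; free=2−1=1
SNF(R) diag = [2] → torsion [2]

Answer: M ≅ ℤ^1 ⊕ ℤ/2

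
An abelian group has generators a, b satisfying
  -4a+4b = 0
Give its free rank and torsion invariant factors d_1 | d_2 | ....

rank_ℚ(R)=1; free=2−1=1
SNF(R) diag = [4] → torsion [4]

Answer: M ≅ ℤ^1 ⊕ ℤ/4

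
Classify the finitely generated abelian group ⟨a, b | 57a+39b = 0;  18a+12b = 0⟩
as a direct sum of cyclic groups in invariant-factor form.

rank_ℚ(R)=2; free=2−2=0
SNF(R) diag = [3, 6] → torsion [3, 6]

Answer: M ≅ ℤ/3 ⊕ ℤ/6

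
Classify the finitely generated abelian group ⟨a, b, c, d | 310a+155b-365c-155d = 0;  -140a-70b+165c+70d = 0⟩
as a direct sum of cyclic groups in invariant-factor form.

rank_ℚ(R)=2; free=4−2=2
SNF(R) diag = [5, 5] → torsion [5, 5]

Answer: M ≅ ℤ^2 ⊕ ℤ/5 ⊕ ℤ/5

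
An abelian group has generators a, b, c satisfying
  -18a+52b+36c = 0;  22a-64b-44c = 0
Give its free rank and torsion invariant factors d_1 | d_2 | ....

Answer: M ≅ ℤ^1 ⊕ ℤ/2 ⊕ ℤ/4

Derivation:
rank_ℚ(R)=2; free=3−2=1
SNF(R) diag = [2, 4] → torsion [2, 4]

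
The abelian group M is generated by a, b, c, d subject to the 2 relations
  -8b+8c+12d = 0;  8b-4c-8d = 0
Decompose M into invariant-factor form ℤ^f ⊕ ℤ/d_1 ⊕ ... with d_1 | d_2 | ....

rank_ℚ(R)=2; free=4−2=2
SNF(R) diag = [4, 4] → torsion [4, 4]

Answer: M ≅ ℤ^2 ⊕ ℤ/4 ⊕ ℤ/4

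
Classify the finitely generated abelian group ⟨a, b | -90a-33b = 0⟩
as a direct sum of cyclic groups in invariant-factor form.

rank_ℚ(R)=1; free=2−1=1
SNF(R) diag = [3] → torsion [3]

Answer: M ≅ ℤ^1 ⊕ ℤ/3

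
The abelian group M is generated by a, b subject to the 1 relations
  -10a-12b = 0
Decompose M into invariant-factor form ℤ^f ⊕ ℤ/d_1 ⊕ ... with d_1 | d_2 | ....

Answer: M ≅ ℤ^1 ⊕ ℤ/2

Derivation:
rank_ℚ(R)=1; free=2−1=1
SNF(R) diag = [2] → torsion [2]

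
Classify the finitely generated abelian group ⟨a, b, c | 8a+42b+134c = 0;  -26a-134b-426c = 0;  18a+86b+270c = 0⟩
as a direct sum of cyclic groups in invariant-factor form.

rank_ℚ(R)=3; free=3−3=0
SNF(R) diag = [2, 2, 4] → torsion [2, 2, 4]

Answer: M ≅ ℤ/2 ⊕ ℤ/2 ⊕ ℤ/4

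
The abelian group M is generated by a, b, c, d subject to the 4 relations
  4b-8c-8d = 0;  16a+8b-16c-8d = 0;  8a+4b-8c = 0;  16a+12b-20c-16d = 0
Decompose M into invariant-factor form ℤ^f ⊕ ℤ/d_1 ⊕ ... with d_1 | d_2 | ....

Answer: M ≅ ℤ/4 ⊕ ℤ/4 ⊕ ℤ/8 ⊕ ℤ/8

Derivation:
rank_ℚ(R)=4; free=4−4=0
SNF(R) diag = [4, 4, 8, 8] → torsion [4, 4, 8, 8]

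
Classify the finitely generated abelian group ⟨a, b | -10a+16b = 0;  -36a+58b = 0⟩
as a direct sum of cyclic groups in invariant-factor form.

rank_ℚ(R)=2; free=2−2=0
SNF(R) diag = [2, 2] → torsion [2, 2]

Answer: M ≅ ℤ/2 ⊕ ℤ/2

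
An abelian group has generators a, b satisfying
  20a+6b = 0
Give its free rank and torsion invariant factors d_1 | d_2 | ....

Answer: M ≅ ℤ^1 ⊕ ℤ/2

Derivation:
rank_ℚ(R)=1; free=2−1=1
SNF(R) diag = [2] → torsion [2]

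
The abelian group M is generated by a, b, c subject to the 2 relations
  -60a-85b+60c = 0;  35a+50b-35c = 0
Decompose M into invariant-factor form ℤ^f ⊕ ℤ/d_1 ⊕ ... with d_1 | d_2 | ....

Answer: M ≅ ℤ^1 ⊕ ℤ/5 ⊕ ℤ/5

Derivation:
rank_ℚ(R)=2; free=3−2=1
SNF(R) diag = [5, 5] → torsion [5, 5]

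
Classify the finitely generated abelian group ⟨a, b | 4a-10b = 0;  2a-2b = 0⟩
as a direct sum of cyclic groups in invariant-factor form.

rank_ℚ(R)=2; free=2−2=0
SNF(R) diag = [2, 6] → torsion [2, 6]

Answer: M ≅ ℤ/2 ⊕ ℤ/6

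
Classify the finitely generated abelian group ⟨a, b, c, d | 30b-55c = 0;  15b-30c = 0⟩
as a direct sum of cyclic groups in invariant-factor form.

rank_ℚ(R)=2; free=4−2=2
SNF(R) diag = [5, 15] → torsion [5, 15]

Answer: M ≅ ℤ^2 ⊕ ℤ/5 ⊕ ℤ/15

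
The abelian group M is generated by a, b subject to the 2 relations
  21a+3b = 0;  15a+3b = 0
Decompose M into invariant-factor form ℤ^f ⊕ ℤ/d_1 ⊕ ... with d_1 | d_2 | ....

Answer: M ≅ ℤ/3 ⊕ ℤ/6

Derivation:
rank_ℚ(R)=2; free=2−2=0
SNF(R) diag = [3, 6] → torsion [3, 6]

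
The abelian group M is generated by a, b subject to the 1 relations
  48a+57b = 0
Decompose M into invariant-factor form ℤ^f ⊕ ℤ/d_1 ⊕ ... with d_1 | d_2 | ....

Answer: M ≅ ℤ^1 ⊕ ℤ/3

Derivation:
rank_ℚ(R)=1; free=2−1=1
SNF(R) diag = [3] → torsion [3]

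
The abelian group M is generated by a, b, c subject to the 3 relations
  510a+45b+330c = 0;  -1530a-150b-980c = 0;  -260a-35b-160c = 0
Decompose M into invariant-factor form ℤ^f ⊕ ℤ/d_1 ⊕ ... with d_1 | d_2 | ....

rank_ℚ(R)=3; free=3−3=0
SNF(R) diag = [5, 10, 30] → torsion [5, 10, 30]

Answer: M ≅ ℤ/5 ⊕ ℤ/10 ⊕ ℤ/30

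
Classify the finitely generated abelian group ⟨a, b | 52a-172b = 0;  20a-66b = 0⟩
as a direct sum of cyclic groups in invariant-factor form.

rank_ℚ(R)=2; free=2−2=0
SNF(R) diag = [2, 4] → torsion [2, 4]

Answer: M ≅ ℤ/2 ⊕ ℤ/4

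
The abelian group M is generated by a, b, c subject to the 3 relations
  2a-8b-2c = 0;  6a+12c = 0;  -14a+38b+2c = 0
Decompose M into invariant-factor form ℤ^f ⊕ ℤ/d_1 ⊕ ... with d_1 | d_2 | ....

rank_ℚ(R)=3; free=3−3=0
SNF(R) diag = [2, 6, 6] → torsion [2, 6, 6]

Answer: M ≅ ℤ/2 ⊕ ℤ/6 ⊕ ℤ/6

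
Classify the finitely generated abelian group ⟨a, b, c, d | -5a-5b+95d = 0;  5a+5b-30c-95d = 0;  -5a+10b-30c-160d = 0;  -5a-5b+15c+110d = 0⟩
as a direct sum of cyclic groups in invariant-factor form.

Answer: M ≅ ℤ/5 ⊕ ℤ/15 ⊕ ℤ/15 ⊕ ℤ/30

Derivation:
rank_ℚ(R)=4; free=4−4=0
SNF(R) diag = [5, 15, 15, 30] → torsion [5, 15, 15, 30]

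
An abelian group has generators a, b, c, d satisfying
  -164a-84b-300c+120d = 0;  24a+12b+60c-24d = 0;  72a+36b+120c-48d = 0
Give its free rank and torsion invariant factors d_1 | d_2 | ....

Answer: M ≅ ℤ^1 ⊕ ℤ/4 ⊕ ℤ/12 ⊕ ℤ/12

Derivation:
rank_ℚ(R)=3; free=4−3=1
SNF(R) diag = [4, 12, 12] → torsion [4, 12, 12]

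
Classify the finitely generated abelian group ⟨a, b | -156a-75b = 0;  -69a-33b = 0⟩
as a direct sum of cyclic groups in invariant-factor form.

Answer: M ≅ ℤ/3 ⊕ ℤ/9

Derivation:
rank_ℚ(R)=2; free=2−2=0
SNF(R) diag = [3, 9] → torsion [3, 9]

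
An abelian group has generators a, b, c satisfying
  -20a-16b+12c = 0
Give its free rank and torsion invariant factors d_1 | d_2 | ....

rank_ℚ(R)=1; free=3−1=2
SNF(R) diag = [4] → torsion [4]

Answer: M ≅ ℤ^2 ⊕ ℤ/4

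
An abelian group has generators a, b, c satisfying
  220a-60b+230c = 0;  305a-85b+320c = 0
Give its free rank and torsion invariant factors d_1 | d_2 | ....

Answer: M ≅ ℤ^1 ⊕ ℤ/5 ⊕ ℤ/10

Derivation:
rank_ℚ(R)=2; free=3−2=1
SNF(R) diag = [5, 10] → torsion [5, 10]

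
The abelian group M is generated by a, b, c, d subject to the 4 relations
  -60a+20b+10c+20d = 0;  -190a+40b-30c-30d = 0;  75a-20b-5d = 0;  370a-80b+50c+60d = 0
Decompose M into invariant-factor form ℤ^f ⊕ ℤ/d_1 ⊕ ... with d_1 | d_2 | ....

rank_ℚ(R)=4; free=4−4=0
SNF(R) diag = [5, 10, 10, 20] → torsion [5, 10, 10, 20]

Answer: M ≅ ℤ/5 ⊕ ℤ/10 ⊕ ℤ/10 ⊕ ℤ/20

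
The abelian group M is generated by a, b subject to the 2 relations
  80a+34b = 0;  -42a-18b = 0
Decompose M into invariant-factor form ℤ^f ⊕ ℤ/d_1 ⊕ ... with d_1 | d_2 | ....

Answer: M ≅ ℤ/2 ⊕ ℤ/6

Derivation:
rank_ℚ(R)=2; free=2−2=0
SNF(R) diag = [2, 6] → torsion [2, 6]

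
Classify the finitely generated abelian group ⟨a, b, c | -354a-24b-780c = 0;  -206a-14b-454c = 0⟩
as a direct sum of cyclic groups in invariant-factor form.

Answer: M ≅ ℤ^1 ⊕ ℤ/2 ⊕ ℤ/6

Derivation:
rank_ℚ(R)=2; free=3−2=1
SNF(R) diag = [2, 6] → torsion [2, 6]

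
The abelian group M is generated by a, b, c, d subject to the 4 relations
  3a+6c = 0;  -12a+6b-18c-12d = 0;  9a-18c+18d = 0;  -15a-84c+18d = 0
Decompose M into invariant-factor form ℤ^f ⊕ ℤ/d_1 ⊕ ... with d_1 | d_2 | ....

Answer: M ≅ ℤ/3 ⊕ ℤ/6 ⊕ ℤ/18 ⊕ ℤ/18

Derivation:
rank_ℚ(R)=4; free=4−4=0
SNF(R) diag = [3, 6, 18, 18] → torsion [3, 6, 18, 18]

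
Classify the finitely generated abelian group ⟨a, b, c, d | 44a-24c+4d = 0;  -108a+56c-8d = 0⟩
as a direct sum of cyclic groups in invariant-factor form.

Answer: M ≅ ℤ^2 ⊕ ℤ/4 ⊕ ℤ/4

Derivation:
rank_ℚ(R)=2; free=4−2=2
SNF(R) diag = [4, 4] → torsion [4, 4]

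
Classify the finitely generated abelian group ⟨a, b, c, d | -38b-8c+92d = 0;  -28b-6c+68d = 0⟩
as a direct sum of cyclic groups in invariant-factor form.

Answer: M ≅ ℤ^2 ⊕ ℤ/2 ⊕ ℤ/2

Derivation:
rank_ℚ(R)=2; free=4−2=2
SNF(R) diag = [2, 2] → torsion [2, 2]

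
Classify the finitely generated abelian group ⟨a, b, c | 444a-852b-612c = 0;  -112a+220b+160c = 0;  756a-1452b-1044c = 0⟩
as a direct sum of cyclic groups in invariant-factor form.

rank_ℚ(R)=3; free=3−3=0
SNF(R) diag = [4, 12, 24] → torsion [4, 12, 24]

Answer: M ≅ ℤ/4 ⊕ ℤ/12 ⊕ ℤ/24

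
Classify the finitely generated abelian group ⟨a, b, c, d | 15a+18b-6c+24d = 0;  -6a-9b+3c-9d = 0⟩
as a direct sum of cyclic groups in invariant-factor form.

Answer: M ≅ ℤ^2 ⊕ ℤ/3 ⊕ ℤ/3

Derivation:
rank_ℚ(R)=2; free=4−2=2
SNF(R) diag = [3, 3] → torsion [3, 3]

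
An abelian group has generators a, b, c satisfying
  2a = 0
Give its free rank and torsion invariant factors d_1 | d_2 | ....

rank_ℚ(R)=1; free=3−1=2
SNF(R) diag = [2] → torsion [2]

Answer: M ≅ ℤ^2 ⊕ ℤ/2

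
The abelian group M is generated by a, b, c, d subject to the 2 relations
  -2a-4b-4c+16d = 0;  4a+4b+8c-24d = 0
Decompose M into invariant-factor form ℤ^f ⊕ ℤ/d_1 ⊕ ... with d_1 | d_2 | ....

Answer: M ≅ ℤ^2 ⊕ ℤ/2 ⊕ ℤ/4

Derivation:
rank_ℚ(R)=2; free=4−2=2
SNF(R) diag = [2, 4] → torsion [2, 4]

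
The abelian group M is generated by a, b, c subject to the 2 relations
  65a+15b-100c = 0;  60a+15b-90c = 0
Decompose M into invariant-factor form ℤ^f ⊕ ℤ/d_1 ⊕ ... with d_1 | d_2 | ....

rank_ℚ(R)=2; free=3−2=1
SNF(R) diag = [5, 15] → torsion [5, 15]

Answer: M ≅ ℤ^1 ⊕ ℤ/5 ⊕ ℤ/15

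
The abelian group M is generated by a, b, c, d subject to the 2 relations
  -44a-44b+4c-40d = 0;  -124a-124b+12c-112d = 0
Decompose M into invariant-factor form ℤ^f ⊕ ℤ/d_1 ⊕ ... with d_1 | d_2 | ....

Answer: M ≅ ℤ^2 ⊕ ℤ/4 ⊕ ℤ/8

Derivation:
rank_ℚ(R)=2; free=4−2=2
SNF(R) diag = [4, 8] → torsion [4, 8]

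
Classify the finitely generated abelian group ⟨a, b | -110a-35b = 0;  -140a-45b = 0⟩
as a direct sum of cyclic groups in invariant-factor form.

rank_ℚ(R)=2; free=2−2=0
SNF(R) diag = [5, 10] → torsion [5, 10]

Answer: M ≅ ℤ/5 ⊕ ℤ/10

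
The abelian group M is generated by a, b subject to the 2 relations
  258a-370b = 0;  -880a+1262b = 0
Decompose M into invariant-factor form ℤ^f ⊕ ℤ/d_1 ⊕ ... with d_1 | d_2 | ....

Answer: M ≅ ℤ/2 ⊕ ℤ/2

Derivation:
rank_ℚ(R)=2; free=2−2=0
SNF(R) diag = [2, 2] → torsion [2, 2]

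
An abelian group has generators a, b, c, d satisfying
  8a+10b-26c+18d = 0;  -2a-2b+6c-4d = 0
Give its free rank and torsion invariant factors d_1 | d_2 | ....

Answer: M ≅ ℤ^2 ⊕ ℤ/2 ⊕ ℤ/2

Derivation:
rank_ℚ(R)=2; free=4−2=2
SNF(R) diag = [2, 2] → torsion [2, 2]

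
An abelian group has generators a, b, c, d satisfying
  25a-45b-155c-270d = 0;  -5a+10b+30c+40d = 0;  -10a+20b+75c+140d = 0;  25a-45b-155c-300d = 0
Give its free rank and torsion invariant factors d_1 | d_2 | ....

rank_ℚ(R)=4; free=4−4=0
SNF(R) diag = [5, 5, 15, 30] → torsion [5, 5, 15, 30]

Answer: M ≅ ℤ/5 ⊕ ℤ/5 ⊕ ℤ/15 ⊕ ℤ/30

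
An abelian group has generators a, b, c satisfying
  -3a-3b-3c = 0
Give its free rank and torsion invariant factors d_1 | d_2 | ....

rank_ℚ(R)=1; free=3−1=2
SNF(R) diag = [3] → torsion [3]

Answer: M ≅ ℤ^2 ⊕ ℤ/3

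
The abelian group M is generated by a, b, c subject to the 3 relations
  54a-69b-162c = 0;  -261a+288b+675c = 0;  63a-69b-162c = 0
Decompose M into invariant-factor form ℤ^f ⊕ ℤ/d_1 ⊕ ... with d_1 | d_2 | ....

Answer: M ≅ ℤ/3 ⊕ ℤ/9 ⊕ ℤ/27

Derivation:
rank_ℚ(R)=3; free=3−3=0
SNF(R) diag = [3, 9, 27] → torsion [3, 9, 27]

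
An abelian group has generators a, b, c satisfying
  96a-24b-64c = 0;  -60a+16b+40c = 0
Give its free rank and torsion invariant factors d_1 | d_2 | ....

Answer: M ≅ ℤ^1 ⊕ ℤ/4 ⊕ ℤ/8

Derivation:
rank_ℚ(R)=2; free=3−2=1
SNF(R) diag = [4, 8] → torsion [4, 8]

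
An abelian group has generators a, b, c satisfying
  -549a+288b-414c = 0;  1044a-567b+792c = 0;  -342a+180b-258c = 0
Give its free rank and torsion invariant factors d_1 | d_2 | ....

rank_ℚ(R)=3; free=3−3=0
SNF(R) diag = [3, 9, 18] → torsion [3, 9, 18]

Answer: M ≅ ℤ/3 ⊕ ℤ/9 ⊕ ℤ/18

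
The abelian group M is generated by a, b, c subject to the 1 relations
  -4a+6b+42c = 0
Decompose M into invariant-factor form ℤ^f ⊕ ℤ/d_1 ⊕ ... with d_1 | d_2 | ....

Answer: M ≅ ℤ^2 ⊕ ℤ/2

Derivation:
rank_ℚ(R)=1; free=3−1=2
SNF(R) diag = [2] → torsion [2]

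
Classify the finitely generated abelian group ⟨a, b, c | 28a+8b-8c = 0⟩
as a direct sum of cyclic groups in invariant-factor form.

Answer: M ≅ ℤ^2 ⊕ ℤ/4

Derivation:
rank_ℚ(R)=1; free=3−1=2
SNF(R) diag = [4] → torsion [4]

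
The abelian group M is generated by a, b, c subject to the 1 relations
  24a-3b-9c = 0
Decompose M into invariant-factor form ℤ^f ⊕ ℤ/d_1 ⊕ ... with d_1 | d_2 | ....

rank_ℚ(R)=1; free=3−1=2
SNF(R) diag = [3] → torsion [3]

Answer: M ≅ ℤ^2 ⊕ ℤ/3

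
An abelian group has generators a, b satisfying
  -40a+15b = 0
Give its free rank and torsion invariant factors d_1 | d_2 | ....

Answer: M ≅ ℤ^1 ⊕ ℤ/5

Derivation:
rank_ℚ(R)=1; free=2−1=1
SNF(R) diag = [5] → torsion [5]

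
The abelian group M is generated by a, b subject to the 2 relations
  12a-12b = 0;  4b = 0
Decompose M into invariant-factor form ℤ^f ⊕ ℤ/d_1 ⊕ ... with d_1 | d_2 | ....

Answer: M ≅ ℤ/4 ⊕ ℤ/12

Derivation:
rank_ℚ(R)=2; free=2−2=0
SNF(R) diag = [4, 12] → torsion [4, 12]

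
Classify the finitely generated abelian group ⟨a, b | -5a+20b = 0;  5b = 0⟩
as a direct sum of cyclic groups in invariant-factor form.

rank_ℚ(R)=2; free=2−2=0
SNF(R) diag = [5, 5] → torsion [5, 5]

Answer: M ≅ ℤ/5 ⊕ ℤ/5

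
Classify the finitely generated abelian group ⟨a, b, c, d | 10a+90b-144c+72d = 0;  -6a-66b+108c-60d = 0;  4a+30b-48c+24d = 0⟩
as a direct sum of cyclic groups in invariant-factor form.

rank_ℚ(R)=3; free=4−3=1
SNF(R) diag = [2, 6, 12] → torsion [2, 6, 12]

Answer: M ≅ ℤ^1 ⊕ ℤ/2 ⊕ ℤ/6 ⊕ ℤ/12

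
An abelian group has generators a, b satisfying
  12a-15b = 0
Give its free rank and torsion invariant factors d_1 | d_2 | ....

Answer: M ≅ ℤ^1 ⊕ ℤ/3

Derivation:
rank_ℚ(R)=1; free=2−1=1
SNF(R) diag = [3] → torsion [3]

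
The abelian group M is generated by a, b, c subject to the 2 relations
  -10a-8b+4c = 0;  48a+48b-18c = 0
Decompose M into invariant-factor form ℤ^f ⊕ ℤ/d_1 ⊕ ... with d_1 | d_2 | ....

rank_ℚ(R)=2; free=3−2=1
SNF(R) diag = [2, 6] → torsion [2, 6]

Answer: M ≅ ℤ^1 ⊕ ℤ/2 ⊕ ℤ/6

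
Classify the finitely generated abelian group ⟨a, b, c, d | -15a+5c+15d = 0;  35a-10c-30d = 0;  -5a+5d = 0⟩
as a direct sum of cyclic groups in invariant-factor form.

rank_ℚ(R)=3; free=4−3=1
SNF(R) diag = [5, 5, 5] → torsion [5, 5, 5]

Answer: M ≅ ℤ^1 ⊕ ℤ/5 ⊕ ℤ/5 ⊕ ℤ/5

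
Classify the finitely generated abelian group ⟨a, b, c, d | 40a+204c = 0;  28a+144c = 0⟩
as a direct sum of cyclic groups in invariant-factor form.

Answer: M ≅ ℤ^2 ⊕ ℤ/4 ⊕ ℤ/12

Derivation:
rank_ℚ(R)=2; free=4−2=2
SNF(R) diag = [4, 12] → torsion [4, 12]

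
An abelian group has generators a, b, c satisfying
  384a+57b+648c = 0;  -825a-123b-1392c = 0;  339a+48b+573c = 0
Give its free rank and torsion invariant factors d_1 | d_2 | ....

Answer: M ≅ ℤ/3 ⊕ ℤ/3 ⊕ ℤ/3

Derivation:
rank_ℚ(R)=3; free=3−3=0
SNF(R) diag = [3, 3, 3] → torsion [3, 3, 3]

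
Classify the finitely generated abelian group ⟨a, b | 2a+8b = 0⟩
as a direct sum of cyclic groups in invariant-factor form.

rank_ℚ(R)=1; free=2−1=1
SNF(R) diag = [2] → torsion [2]

Answer: M ≅ ℤ^1 ⊕ ℤ/2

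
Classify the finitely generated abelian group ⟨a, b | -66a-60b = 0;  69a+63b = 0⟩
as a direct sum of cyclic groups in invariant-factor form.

Answer: M ≅ ℤ/3 ⊕ ℤ/6

Derivation:
rank_ℚ(R)=2; free=2−2=0
SNF(R) diag = [3, 6] → torsion [3, 6]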